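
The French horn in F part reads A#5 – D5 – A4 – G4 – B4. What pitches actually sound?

The French horn in F sounds a perfect fifth below written, so transpose each written note down a perfect fifth.
A#5 to D#5
D5 to G4
A4 to D4
G4 to C4
B4 to E4

D#5 G4 D4 C4 E4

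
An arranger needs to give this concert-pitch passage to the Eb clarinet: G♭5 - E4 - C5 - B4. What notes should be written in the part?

Eb5 C#4 A4 G#4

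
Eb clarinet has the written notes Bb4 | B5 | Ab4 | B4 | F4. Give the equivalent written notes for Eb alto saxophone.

First find concert pitch: the Eb clarinet sounds a minor third above written, so Bb4 B5 Ab4 B4 F4 sounds Db5 D6 Cb5 D5 Ab4.
Then write for Eb alto saxophone: it sounds a major sixth below written, so the part must be a major sixth above concert.
Db5 → Bb5
D6 → B6
Cb5 → Ab5
D5 → B5
Ab4 → F5

Bb5 B6 Ab5 B5 F5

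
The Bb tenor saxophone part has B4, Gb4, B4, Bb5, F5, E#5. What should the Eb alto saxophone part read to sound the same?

First find concert pitch: the Bb tenor saxophone sounds a major ninth below written, so B4 Gb4 B4 Bb5 F5 E#5 sounds A3 Fb3 A3 Ab4 Eb4 D#4.
Then write for Eb alto saxophone: it sounds a major sixth below written, so the part must be a major sixth above concert.
A3 → F#4
Fb3 → Db4
A3 → F#4
Ab4 → F5
Eb4 → C5
D#4 → B#4

F#4 Db4 F#4 F5 C5 B#4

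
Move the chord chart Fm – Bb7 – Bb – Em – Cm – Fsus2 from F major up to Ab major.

Abm Db7 Db Gm Ebm Absus2

F major up to Ab major is a minor third; each chord root moves by that interval while the quality stays the same.
Fm: root F up a minor third → Ab, giving Abm.
Bb7: root Bb up a minor third → Db, giving Db7.
Bb: root Bb up a minor third → Db, giving Db.
Em: root E up a minor third → G, giving Gm.
Cm: root C up a minor third → Eb, giving Ebm.
Fsus2: root F up a minor third → Ab, giving Absus2.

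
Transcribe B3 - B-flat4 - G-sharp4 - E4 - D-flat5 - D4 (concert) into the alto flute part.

E4 Eb5 C#5 A4 Gb5 G4

Written C4 sounds as G3 on the alto flute, so concert pitches are written a perfect fourth up.
B3 gives E4
Bb4 gives Eb5
G#4 gives C#5
E4 gives A4
Db5 gives Gb5
D4 gives G4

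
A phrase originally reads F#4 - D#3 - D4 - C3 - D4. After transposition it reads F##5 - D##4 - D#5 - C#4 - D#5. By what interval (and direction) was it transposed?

up an augmented octave

Take the first pair: F#4 → F##5. F to F spans 8 letter names, so the interval is some kind of octave.
F#4 to F##5 is 13 semitones, which makes it an augmented octave; the second version is higher, so the direction is up.
Checking another pair — D4 → D#5 — gives the same interval.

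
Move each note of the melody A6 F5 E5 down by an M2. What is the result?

G6 Eb5 D5

A6 → G6
F5 → Eb5
E5 → D5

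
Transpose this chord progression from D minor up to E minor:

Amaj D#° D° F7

D minor up to E minor is a major second; each chord root moves by that interval while the quality stays the same.
Amaj: root A up a major second → B, giving Bmaj.
D#°: root D# up a major second → E#, giving E#°.
D°: root D up a major second → E, giving E°.
F7: root F up a major second → G, giving G7.

Bmaj E#° E° G7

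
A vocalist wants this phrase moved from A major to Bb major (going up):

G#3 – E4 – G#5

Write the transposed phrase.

A3 F4 A5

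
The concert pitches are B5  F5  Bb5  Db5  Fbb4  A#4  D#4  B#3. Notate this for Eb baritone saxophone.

G#7 D7 G7 Bb6 Dbb6 F##6 B#5 G##5

The Eb baritone saxophone sounds a major thirteenth below written, so the written part must be a major thirteenth above concert — transpose each note up.
B5 -> G#7
F5 -> D7
Bb5 -> G7
Db5 -> Bb6
Fbb4 -> Dbb6
A#4 -> F##6
D#4 -> B#5
B#3 -> G##5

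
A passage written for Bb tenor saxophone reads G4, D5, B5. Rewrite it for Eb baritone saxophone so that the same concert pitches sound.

D5 A5 F#6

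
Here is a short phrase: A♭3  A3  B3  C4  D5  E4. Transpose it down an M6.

Cb3 C3 D3 Eb3 F4 G3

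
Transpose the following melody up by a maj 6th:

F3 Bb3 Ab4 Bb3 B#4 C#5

F3 up a major sixth is D4.
Bb3: a sixth up reaches G, and 9 semitones makes it G4.
Ab4 up a major sixth is F5.
Bb3: a sixth up reaches G, and 9 semitones makes it G4.
B#4 up a major sixth is G##5.
A major sixth up from C#5 gives A#5.

D4 G4 F5 G4 G##5 A#5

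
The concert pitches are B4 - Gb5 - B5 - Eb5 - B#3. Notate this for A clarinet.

Written C4 sounds as A3 on the A clarinet, so concert pitches are written a minor third up.
B4 → D5
Gb5 → Bbb5
B5 → D6
Eb5 → Gb5
B#3 → D#4

D5 Bbb5 D6 Gb5 D#4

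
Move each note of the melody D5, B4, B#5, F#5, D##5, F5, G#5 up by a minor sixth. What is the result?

Bb5 G5 G#6 D6 B#5 Db6 E6

D5 gives Bb5
B4 gives G5
B#5 gives G#6
F#5 gives D6
D##5 gives B#5
F5 gives Db6
G#5 gives E6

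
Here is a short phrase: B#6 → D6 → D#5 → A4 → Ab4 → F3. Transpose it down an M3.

G#6 Bb5 B4 F4 Fb4 Db3

B#6 down a major third is G#6.
D6: a third down reaches B, and 4 semitones makes it Bb5.
A major third down from D#5 gives B4.
A major third down from A4 gives F4.
Ab4 down a major third is Fb4.
F3 down a major third is Db3.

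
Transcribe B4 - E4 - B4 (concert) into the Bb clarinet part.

Written C4 sounds as Bb3 on the Bb clarinet, so concert pitches are written a major second up.
B4 -> C#5
E4 -> F#4
B4 -> C#5

C#5 F#4 C#5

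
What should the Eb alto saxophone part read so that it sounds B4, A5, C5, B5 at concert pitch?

The Eb alto saxophone sounds a major sixth below written, so the written part must be a major sixth above concert — transpose each note up.
B4 → G#5
A5 → F#6
C5 → A5
B5 → G#6

G#5 F#6 A5 G#6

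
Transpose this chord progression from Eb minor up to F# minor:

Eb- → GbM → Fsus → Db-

Eb minor up to F# minor is an augmented second; each chord root moves by that interval while the quality stays the same.
Eb-: root Eb up an augmented second → F#, giving F#-.
GbM: root Gb up an augmented second → A, giving AM.
Fsus: root F up an augmented second → G#, giving G#sus.
Db-: root Db up an augmented second → E, giving E-.

F#- AM G#sus E-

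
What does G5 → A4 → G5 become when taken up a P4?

C6 D5 C6

G5: a fourth up reaches C, and 5 semitones makes it C6.
A4 up a perfect fourth is D5.
G5 up a perfect fourth is C6.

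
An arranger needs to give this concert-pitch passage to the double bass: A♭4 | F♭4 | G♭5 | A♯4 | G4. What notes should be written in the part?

Ab5 Fb5 Gb6 A#5 G5

The double bass sounds a perfect octave below written, so the written part must be a perfect octave above concert — transpose each note up.
Ab4 -> Ab5
Fb4 -> Fb5
Gb5 -> Gb6
A#4 -> A#5
G4 -> G5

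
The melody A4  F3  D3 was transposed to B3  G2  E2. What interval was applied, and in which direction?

Take the first pair: A4 → B3. A to B spans 7 letter names, so the interval is some kind of seventh.
B3 to A4 is 10 semitones, which makes it a minor seventh; the second version is lower, so the direction is down.
Checking another pair — D3 → E2 — gives the same interval.

down a minor seventh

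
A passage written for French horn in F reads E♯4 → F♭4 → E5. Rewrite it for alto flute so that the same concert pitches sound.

D#4 Ebb4 D5

First find concert pitch: the French horn in F sounds a perfect fifth below written, so E♯4 F♭4 E5 sounds A#3 Bbb3 A4.
Then write for alto flute: it sounds a perfect fourth below written, so the part must be a perfect fourth above concert.
A#3 → D#4
Bbb3 → Ebb4
A4 → D5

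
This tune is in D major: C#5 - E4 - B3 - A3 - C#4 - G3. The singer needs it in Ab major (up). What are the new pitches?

G5 Bb4 F4 Eb4 G4 Db4

From D up to Ab is a diminished fifth; apply that to each pitch.
C#5 gives G5
E4 gives Bb4
B3 gives F4
A3 gives Eb4
C#4 gives G4
G3 gives Db4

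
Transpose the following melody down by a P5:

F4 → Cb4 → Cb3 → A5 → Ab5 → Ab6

Bb3 Fb3 Fb2 D5 Db5 Db6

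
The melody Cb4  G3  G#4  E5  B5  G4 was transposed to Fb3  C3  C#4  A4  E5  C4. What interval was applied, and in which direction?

down a perfect fifth

Take the first pair: Cb4 → Fb3. C to F spans 5 letter names, so the interval is some kind of fifth.
Fb3 to Cb4 is 7 semitones, which makes it a perfect fifth; the second version is lower, so the direction is down.
Checking another pair — G4 → C4 — gives the same interval.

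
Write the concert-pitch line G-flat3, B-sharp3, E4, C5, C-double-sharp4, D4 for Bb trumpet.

Ab3 C##4 F#4 D5 D##4 E4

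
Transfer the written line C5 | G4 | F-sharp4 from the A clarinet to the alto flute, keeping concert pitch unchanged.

D5 A4 G#4

First find concert pitch: the A clarinet sounds a minor third below written, so C5 G4 F-sharp4 sounds A4 E4 D#4.
Then write for alto flute: it sounds a perfect fourth below written, so the part must be a perfect fourth above concert.
A4 → D5
E4 → A4
D#4 → G#4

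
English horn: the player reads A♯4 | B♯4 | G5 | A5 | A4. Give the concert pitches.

D#4 E#4 C5 D5 D4

Written C4 on the English horn sounds as F3, a perfect fifth lower; apply that shift to every note.
A#4 to D#4
B#4 to E#4
G5 to C5
A5 to D5
A4 to D4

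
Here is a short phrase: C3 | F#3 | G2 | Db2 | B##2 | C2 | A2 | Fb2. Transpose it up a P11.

F4 B4 C4 Gb3 E##4 F3 D4 Bbb3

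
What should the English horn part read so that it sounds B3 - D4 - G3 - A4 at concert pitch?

The English horn sounds a perfect fifth below written, so the written part must be a perfect fifth above concert — transpose each note up.
B3 to F#4
D4 to A4
G3 to D4
A4 to E5

F#4 A4 D4 E5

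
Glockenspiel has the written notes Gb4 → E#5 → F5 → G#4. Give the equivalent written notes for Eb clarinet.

First find concert pitch: the glockenspiel sounds a perfect fifteenth above written, so Gb4 E#5 F5 G#4 sounds Gb6 E#7 F7 G#6.
Then write for Eb clarinet: it sounds a minor third above written, so the part must be a minor third below concert.
Gb6 → Eb6
E#7 → C##7
F7 → D7
G#6 → E#6

Eb6 C##7 D7 E#6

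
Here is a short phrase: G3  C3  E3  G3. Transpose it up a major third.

B3 E3 G#3 B3

G3 up a major third is B3.
A major third up from C3 gives E3.
A major third up from E3 gives G#3.
G3 up a major third is B3.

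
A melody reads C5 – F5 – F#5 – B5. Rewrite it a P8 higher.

C5 → C6
F5 → F6
F#5 → F#6
B5 → B6

C6 F6 F#6 B6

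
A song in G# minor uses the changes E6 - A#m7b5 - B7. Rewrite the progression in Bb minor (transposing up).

Gb6 Cm7b5 Db7

G# minor up to Bb minor is a diminished third; each chord root moves by that interval while the quality stays the same.
E6: root E up a diminished third → Gb, giving Gb6.
A#m7b5: root A# up a diminished third → C, giving Cm7b5.
B7: root B up a diminished third → Db, giving Db7.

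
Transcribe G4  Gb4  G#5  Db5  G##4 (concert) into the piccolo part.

G3 Gb3 G#4 Db4 G##3

Written C4 sounds as C5 on the piccolo, so concert pitches are written a perfect octave down.
G4 gives G3
Gb4 gives Gb3
G#5 gives G#4
Db5 gives Db4
G##4 gives G##3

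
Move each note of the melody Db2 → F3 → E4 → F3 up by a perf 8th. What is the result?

Db3 F4 E5 F4

Db2: an octave up reaches D, and 12 semitones makes it Db3.
F3 up a perfect octave is F4.
E4: an octave up reaches E, and 12 semitones makes it E5.
A perfect octave up from F3 gives F4.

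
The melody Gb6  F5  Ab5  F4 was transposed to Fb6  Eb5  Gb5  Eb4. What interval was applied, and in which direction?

down a major second

Take the first pair: Gb6 → Fb6. G to F spans 2 letter names, so the interval is some kind of second.
Fb6 to Gb6 is 2 semitones, which makes it a major second; the second version is lower, so the direction is down.
Checking another pair — F4 → Eb4 — gives the same interval.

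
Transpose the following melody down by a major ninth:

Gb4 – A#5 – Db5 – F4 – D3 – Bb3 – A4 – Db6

A major ninth down from Gb4 gives Fb3.
A#5 down a major ninth is G#4.
A major ninth down from Db5 gives Cb4.
A major ninth down from F4 gives Eb3.
D3 down a major ninth is C2.
A major ninth down from Bb3 gives Ab2.
A4: a ninth down reaches G, and 14 semitones makes it G3.
Db6: a ninth down reaches C, and 14 semitones makes it Cb5.

Fb3 G#4 Cb4 Eb3 C2 Ab2 G3 Cb5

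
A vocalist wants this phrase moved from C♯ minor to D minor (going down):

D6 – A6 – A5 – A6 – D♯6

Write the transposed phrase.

C♯ minor to D minor down is a major seventh, so every note moves down by that interval.
D6 to Eb5
A6 to Bb5
A5 to Bb4
A6 to Bb5
D#6 to E5

Eb5 Bb5 Bb4 Bb5 E5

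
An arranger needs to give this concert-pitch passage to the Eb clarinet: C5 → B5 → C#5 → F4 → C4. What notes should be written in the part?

A4 G#5 A#4 D4 A3

Written C4 sounds as Eb4 on the Eb clarinet, so concert pitches are written a minor third down.
C5 becomes A4
B5 becomes G#5
C#5 becomes A#4
F4 becomes D4
C4 becomes A3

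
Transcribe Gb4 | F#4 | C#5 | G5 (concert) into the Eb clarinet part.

Eb4 D#4 A#4 E5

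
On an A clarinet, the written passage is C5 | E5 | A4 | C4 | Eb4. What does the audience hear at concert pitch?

A4 C#5 F#4 A3 C4

The A clarinet sounds a minor third below written, so transpose each written note down a minor third.
C5 becomes A4
E5 becomes C#5
A4 becomes F#4
C4 becomes A3
Eb4 becomes C4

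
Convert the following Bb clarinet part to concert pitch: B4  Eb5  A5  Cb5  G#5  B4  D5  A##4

A4 Db5 G5 Bbb4 F#5 A4 C5 G##4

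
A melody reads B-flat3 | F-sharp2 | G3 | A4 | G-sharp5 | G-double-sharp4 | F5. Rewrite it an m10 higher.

Db5 A3 Bb4 C6 B6 B#5 Ab6

Bb3 up a minor tenth is Db5.
F#2 up a minor tenth is A3.
G3 up a minor tenth is Bb4.
A minor tenth up from A4 gives C6.
A minor tenth up from G#5 gives B6.
G##4 up a minor tenth is B#5.
A minor tenth up from F5 gives Ab6.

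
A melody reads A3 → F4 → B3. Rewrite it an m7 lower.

A3: a seventh down reaches B, and 10 semitones makes it B2.
F4: a seventh down reaches G, and 10 semitones makes it G3.
A minor seventh down from B3 gives C#3.

B2 G3 C#3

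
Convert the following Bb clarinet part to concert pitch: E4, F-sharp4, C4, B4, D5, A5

D4 E4 Bb3 A4 C5 G5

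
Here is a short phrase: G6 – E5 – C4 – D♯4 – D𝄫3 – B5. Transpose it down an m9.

F#5 D#4 B2 C##3 Cb2 A#4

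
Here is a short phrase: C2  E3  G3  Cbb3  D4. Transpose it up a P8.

C3 E4 G4 Cbb4 D5

C2 → C3
E3 → E4
G3 → G4
Cbb3 → Cbb4
D4 → D5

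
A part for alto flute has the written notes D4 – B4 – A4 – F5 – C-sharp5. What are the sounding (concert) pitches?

A3 F#4 E4 C5 G#4

The alto flute sounds a perfect fourth below written, so transpose each written note down a perfect fourth.
D4 → A3
B4 → F#4
A4 → E4
F5 → C5
C#5 → G#4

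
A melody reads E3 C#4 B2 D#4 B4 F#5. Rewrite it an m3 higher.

G3 E4 D3 F#4 D5 A5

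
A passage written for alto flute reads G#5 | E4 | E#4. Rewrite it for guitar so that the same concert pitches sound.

D#6 B4 B#4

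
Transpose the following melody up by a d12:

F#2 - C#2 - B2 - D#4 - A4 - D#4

C4 G3 F4 A5 Eb6 A5

F#2 becomes C4
C#2 becomes G3
B2 becomes F4
D#4 becomes A5
A4 becomes Eb6
D#4 becomes A5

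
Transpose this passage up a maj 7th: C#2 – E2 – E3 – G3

C#2 gives B#2
E2 gives D#3
E3 gives D#4
G3 gives F#4

B#2 D#3 D#4 F#4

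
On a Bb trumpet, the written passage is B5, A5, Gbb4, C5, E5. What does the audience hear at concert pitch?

A5 G5 Fbb4 Bb4 D5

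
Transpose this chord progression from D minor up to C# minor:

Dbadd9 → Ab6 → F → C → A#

D minor up to C# minor is a major seventh; each chord root moves by that interval while the quality stays the same.
Dbadd9: root Db up a major seventh → C, giving Cadd9.
Ab6: root Ab up a major seventh → G, giving G6.
F: root F up a major seventh → E, giving E.
C: root C up a major seventh → B, giving B.
A#: root A# up a major seventh → G##, giving G##.

Cadd9 G6 E B G##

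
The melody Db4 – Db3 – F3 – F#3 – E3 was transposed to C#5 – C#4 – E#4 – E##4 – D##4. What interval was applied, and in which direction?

Take the first pair: Db4 → C#5. D to C spans 7 letter names, so the interval is some kind of seventh.
Db4 to C#5 is 12 semitones, which makes it an augmented seventh; the second version is higher, so the direction is up.
Checking another pair — E3 → D##4 — gives the same interval.

up an augmented seventh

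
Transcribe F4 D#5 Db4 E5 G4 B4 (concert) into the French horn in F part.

Written C4 sounds as F3 on the French horn in F, so concert pitches are written a perfect fifth up.
F4 → C5
D#5 → A#5
Db4 → Ab4
E5 → B5
G4 → D5
B4 → F#5

C5 A#5 Ab4 B5 D5 F#5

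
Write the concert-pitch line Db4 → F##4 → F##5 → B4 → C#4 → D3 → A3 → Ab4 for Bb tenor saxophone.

Eb5 G##5 G##6 C#6 D#5 E4 B4 Bb5

The Bb tenor saxophone sounds a major ninth below written, so the written part must be a major ninth above concert — transpose each note up.
Db4 -> Eb5
F##4 -> G##5
F##5 -> G##6
B4 -> C#6
C#4 -> D#5
D3 -> E4
A3 -> B4
Ab4 -> Bb5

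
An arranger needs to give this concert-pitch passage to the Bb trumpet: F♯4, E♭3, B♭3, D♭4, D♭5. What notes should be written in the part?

G#4 F3 C4 Eb4 Eb5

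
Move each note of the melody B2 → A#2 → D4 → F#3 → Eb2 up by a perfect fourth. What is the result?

B2: a fourth up reaches E, and 5 semitones makes it E3.
A#2 up a perfect fourth is D#3.
D4: a fourth up reaches G, and 5 semitones makes it G4.
A perfect fourth up from F#3 gives B3.
Eb2: a fourth up reaches A, and 5 semitones makes it Ab2.

E3 D#3 G4 B3 Ab2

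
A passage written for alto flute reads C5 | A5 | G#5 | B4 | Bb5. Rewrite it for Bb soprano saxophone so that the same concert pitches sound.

First find concert pitch: the alto flute sounds a perfect fourth below written, so C5 A5 G#5 B4 Bb5 sounds G4 E5 D#5 F#4 F5.
Then write for Bb soprano saxophone: it sounds a major second below written, so the part must be a major second above concert.
G4 → A4
E5 → F#5
D#5 → E#5
F#4 → G#4
F5 → G5

A4 F#5 E#5 G#4 G5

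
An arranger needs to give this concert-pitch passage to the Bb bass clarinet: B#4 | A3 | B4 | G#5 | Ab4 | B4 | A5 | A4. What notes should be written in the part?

C##6 B4 C#6 A#6 Bb5 C#6 B6 B5

Written C4 sounds as Bb2 on the Bb bass clarinet, so concert pitches are written a major ninth up.
B#4 to C##6
A3 to B4
B4 to C#6
G#5 to A#6
Ab4 to Bb5
B4 to C#6
A5 to B6
A4 to B5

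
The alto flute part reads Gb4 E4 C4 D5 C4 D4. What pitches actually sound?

Written C4 on the alto flute sounds as G3, a perfect fourth lower; apply that shift to every note.
Gb4 -> Db4
E4 -> B3
C4 -> G3
D5 -> A4
C4 -> G3
D4 -> A3

Db4 B3 G3 A4 G3 A3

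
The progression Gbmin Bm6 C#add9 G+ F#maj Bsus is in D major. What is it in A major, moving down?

D major down to A major is a perfect fourth; each chord root moves by that interval while the quality stays the same.
Gbmin: root Gb down a perfect fourth → Db, giving Dbmin.
Bm6: root B down a perfect fourth → F#, giving F#m6.
C#add9: root C# down a perfect fourth → G#, giving G#add9.
G+: root G down a perfect fourth → D, giving D+.
F#maj: root F# down a perfect fourth → C#, giving C#maj.
Bsus: root B down a perfect fourth → F#, giving F#sus.

Dbmin F#m6 G#add9 D+ C#maj F#sus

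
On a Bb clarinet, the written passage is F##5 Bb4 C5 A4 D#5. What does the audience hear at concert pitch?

E#5 Ab4 Bb4 G4 C#5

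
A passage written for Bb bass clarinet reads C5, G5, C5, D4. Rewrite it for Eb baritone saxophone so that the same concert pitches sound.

First find concert pitch: the Bb bass clarinet sounds a major ninth below written, so C5 G5 C5 D4 sounds Bb3 F4 Bb3 C3.
Then write for Eb baritone saxophone: it sounds a major thirteenth below written, so the part must be a major thirteenth above concert.
Bb3 → G5
F4 → D6
Bb3 → G5
C3 → A4

G5 D6 G5 A4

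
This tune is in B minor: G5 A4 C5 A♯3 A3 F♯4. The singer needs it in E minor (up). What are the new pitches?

C6 D5 F5 D#4 D4 B4

B minor to E minor up is a perfect fourth, so every note moves up by that interval.
G5 gives C6
A4 gives D5
C5 gives F5
A#3 gives D#4
A3 gives D4
F#4 gives B4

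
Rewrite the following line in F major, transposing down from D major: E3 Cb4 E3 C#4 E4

From D down to F is a major sixth; apply that to each pitch.
E3 -> G2
Cb4 -> Ebb3
E3 -> G2
C#4 -> E3
E4 -> G3

G2 Ebb3 G2 E3 G3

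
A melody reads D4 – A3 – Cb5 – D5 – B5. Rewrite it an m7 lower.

E3 B2 Db4 E4 C#5

D4 → E3
A3 → B2
Cb5 → Db4
D5 → E4
B5 → C#5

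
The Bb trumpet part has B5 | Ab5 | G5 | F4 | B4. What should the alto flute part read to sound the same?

D6 Cb6 Bb5 Ab4 D5

First find concert pitch: the Bb trumpet sounds a major second below written, so B5 Ab5 G5 F4 B4 sounds A5 Gb5 F5 Eb4 A4.
Then write for alto flute: it sounds a perfect fourth below written, so the part must be a perfect fourth above concert.
A5 → D6
Gb5 → Cb6
F5 → Bb5
Eb4 → Ab4
A4 → D5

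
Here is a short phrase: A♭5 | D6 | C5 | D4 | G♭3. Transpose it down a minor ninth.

G4 C#5 B3 C#3 F2

Ab5: a ninth down reaches G, and 13 semitones makes it G4.
D6 down a minor ninth is C#5.
C5: a ninth down reaches B, and 13 semitones makes it B3.
D4: a ninth down reaches C, and 13 semitones makes it C#3.
Gb3: a ninth down reaches F, and 13 semitones makes it F2.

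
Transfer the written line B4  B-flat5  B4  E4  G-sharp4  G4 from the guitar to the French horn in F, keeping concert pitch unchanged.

First find concert pitch: the guitar sounds a perfect octave below written, so B4 B-flat5 B4 E4 G-sharp4 G4 sounds B3 Bb4 B3 E3 G#3 G3.
Then write for French horn in F: it sounds a perfect fifth below written, so the part must be a perfect fifth above concert.
B3 → F#4
Bb4 → F5
B3 → F#4
E3 → B3
G#3 → D#4
G3 → D4

F#4 F5 F#4 B3 D#4 D4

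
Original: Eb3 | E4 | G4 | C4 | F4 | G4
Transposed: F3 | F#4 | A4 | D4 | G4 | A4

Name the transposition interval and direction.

up a major second

From Eb3 to F3 is 2 letter names — a second of some quality.
Eb3 to F3 is 2 semitones, which makes it a major second; the second version is higher, so the direction is up.
Checking another pair — G4 → A4 — gives the same interval.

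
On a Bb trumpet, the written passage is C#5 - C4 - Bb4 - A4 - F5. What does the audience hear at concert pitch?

The Bb trumpet sounds a major second below written, so transpose each written note down a major second.
C#5 → B4
C4 → Bb3
Bb4 → Ab4
A4 → G4
F5 → Eb5

B4 Bb3 Ab4 G4 Eb5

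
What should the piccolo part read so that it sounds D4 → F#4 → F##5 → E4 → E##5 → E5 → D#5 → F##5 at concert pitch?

D3 F#3 F##4 E3 E##4 E4 D#4 F##4

The piccolo sounds a perfect octave above written, so the written part must be a perfect octave below concert — transpose each note down.
D4 -> D3
F#4 -> F#3
F##5 -> F##4
E4 -> E3
E##5 -> E##4
E5 -> E4
D#5 -> D#4
F##5 -> F##4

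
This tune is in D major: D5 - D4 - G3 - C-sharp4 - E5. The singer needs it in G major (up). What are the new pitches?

G5 G4 C4 F#4 A5

D major to G major up is a perfect fourth, so every note moves up by that interval.
D5 → G5
D4 → G4
G3 → C4
C#4 → F#4
E5 → A5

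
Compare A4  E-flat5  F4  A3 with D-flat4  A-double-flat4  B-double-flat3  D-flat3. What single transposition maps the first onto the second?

down an augmented fifth

Take the first pair: A4 → Db4. A to D spans 5 letter names, so the interval is some kind of fifth.
Db4 to A4 is 8 semitones, which makes it an augmented fifth; the second version is lower, so the direction is down.
Checking another pair — A3 → Db3 — gives the same interval.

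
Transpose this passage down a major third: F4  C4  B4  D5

F4 down a major third is Db4.
C4 down a major third is Ab3.
B4 down a major third is G4.
A major third down from D5 gives Bb4.

Db4 Ab3 G4 Bb4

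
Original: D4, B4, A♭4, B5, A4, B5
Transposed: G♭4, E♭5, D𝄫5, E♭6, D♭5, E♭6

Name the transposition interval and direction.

up a diminished fourth

From D4 to Gb4 is 4 letter names — a fourth of some quality.
D4 to Gb4 is 4 semitones, which makes it a diminished fourth; the second version is higher, so the direction is up.
Checking another pair — B5 → Eb6 — gives the same interval.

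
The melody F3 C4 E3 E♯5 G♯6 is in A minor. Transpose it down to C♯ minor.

A2 E3 G#2 G##4 B#5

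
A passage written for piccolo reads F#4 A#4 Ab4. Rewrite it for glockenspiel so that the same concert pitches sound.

F#3 A#3 Ab3

First find concert pitch: the piccolo sounds a perfect octave above written, so F#4 A#4 Ab4 sounds F#5 A#5 Ab5.
Then write for glockenspiel: it sounds a perfect fifteenth above written, so the part must be a perfect fifteenth below concert.
F#5 → F#3
A#5 → A#3
Ab5 → Ab3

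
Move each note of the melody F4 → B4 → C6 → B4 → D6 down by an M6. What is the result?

A major sixth down from F4 gives Ab3.
B4 down a major sixth is D4.
C6: a sixth down reaches E, and 9 semitones makes it Eb5.
A major sixth down from B4 gives D4.
A major sixth down from D6 gives F5.

Ab3 D4 Eb5 D4 F5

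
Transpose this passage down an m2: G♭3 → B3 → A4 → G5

F3 A#3 G#4 F#5

A minor second down from Gb3 gives F3.
A minor second down from B3 gives A#3.
A minor second down from A4 gives G#4.
G5 down a minor second is F#5.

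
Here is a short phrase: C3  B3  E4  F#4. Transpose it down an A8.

C3 down an augmented octave is Cb2.
B3 down an augmented octave is Bb2.
E4 down an augmented octave is Eb3.
F#4 down an augmented octave is F3.

Cb2 Bb2 Eb3 F3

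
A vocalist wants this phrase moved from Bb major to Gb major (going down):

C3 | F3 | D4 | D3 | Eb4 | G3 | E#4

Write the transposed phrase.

Bb major to Gb major down is a major third, so every note moves down by that interval.
C3 gives Ab2
F3 gives Db3
D4 gives Bb3
D3 gives Bb2
Eb4 gives Cb4
G3 gives Eb3
E#4 gives C#4

Ab2 Db3 Bb3 Bb2 Cb4 Eb3 C#4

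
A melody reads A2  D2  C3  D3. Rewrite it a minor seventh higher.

A2 gives G3
D2 gives C3
C3 gives Bb3
D3 gives C4

G3 C3 Bb3 C4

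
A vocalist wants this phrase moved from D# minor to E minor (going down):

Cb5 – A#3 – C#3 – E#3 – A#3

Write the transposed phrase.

Dbb4 B2 D2 F#2 B2

D# minor to E minor down is a major seventh, so every note moves down by that interval.
Cb5 → Dbb4
A#3 → B2
C#3 → D2
E#3 → F#2
A#3 → B2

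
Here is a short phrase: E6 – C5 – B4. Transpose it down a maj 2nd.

D6 Bb4 A4

E6: a second down reaches D, and 2 semitones makes it D6.
C5 down a major second is Bb4.
A major second down from B4 gives A4.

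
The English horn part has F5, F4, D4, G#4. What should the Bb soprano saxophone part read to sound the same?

C5 C4 A3 D#4

First find concert pitch: the English horn sounds a perfect fifth below written, so F5 F4 D4 G#4 sounds Bb4 Bb3 G3 C#4.
Then write for Bb soprano saxophone: it sounds a major second below written, so the part must be a major second above concert.
Bb4 → C5
Bb3 → C4
G3 → A3
C#4 → D#4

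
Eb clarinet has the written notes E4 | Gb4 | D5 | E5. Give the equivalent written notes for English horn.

First find concert pitch: the Eb clarinet sounds a minor third above written, so E4 Gb4 D5 E5 sounds G4 Bbb4 F5 G5.
Then write for English horn: it sounds a perfect fifth below written, so the part must be a perfect fifth above concert.
G4 → D5
Bbb4 → Fb5
F5 → C6
G5 → D6

D5 Fb5 C6 D6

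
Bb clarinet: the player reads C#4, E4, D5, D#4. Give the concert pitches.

B3 D4 C5 C#4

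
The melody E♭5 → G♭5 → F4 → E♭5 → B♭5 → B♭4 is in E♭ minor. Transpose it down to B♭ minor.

From E♭ down to B♭ is a perfect fourth; apply that to each pitch.
Eb5 -> Bb4
Gb5 -> Db5
F4 -> C4
Eb5 -> Bb4
Bb5 -> F5
Bb4 -> F4

Bb4 Db5 C4 Bb4 F5 F4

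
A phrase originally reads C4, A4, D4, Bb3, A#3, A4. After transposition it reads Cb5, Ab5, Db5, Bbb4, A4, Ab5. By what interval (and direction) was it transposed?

From C4 to Cb5 is 8 letter names — an octave of some quality.
C4 to Cb5 is 11 semitones, which makes it a diminished octave; the second version is higher, so the direction is up.
Checking another pair — A4 → Ab5 — gives the same interval.

up a diminished octave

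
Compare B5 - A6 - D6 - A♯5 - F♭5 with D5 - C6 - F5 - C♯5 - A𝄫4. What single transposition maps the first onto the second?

down a major sixth

Take the first pair: B5 → D5. B to D spans 6 letter names, so the interval is some kind of sixth.
D5 to B5 is 9 semitones, which makes it a major sixth; the second version is lower, so the direction is down.
Checking another pair — Fb5 → Abb4 — gives the same interval.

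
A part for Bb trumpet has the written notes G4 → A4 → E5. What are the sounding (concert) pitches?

F4 G4 D5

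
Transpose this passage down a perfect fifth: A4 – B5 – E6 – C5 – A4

D4 E5 A5 F4 D4

A4 down a perfect fifth is D4.
B5: a fifth down reaches E, and 7 semitones makes it E5.
E6: a fifth down reaches A, and 7 semitones makes it A5.
C5 down a perfect fifth is F4.
A4 down a perfect fifth is D4.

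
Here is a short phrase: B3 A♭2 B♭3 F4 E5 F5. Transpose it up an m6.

B3 → G4
Ab2 → Fb3
Bb3 → Gb4
F4 → Db5
E5 → C6
F5 → Db6

G4 Fb3 Gb4 Db5 C6 Db6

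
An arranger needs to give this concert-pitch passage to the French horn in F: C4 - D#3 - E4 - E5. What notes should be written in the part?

G4 A#3 B4 B5

The French horn in F sounds a perfect fifth below written, so the written part must be a perfect fifth above concert — transpose each note up.
C4 becomes G4
D#3 becomes A#3
E4 becomes B4
E5 becomes B5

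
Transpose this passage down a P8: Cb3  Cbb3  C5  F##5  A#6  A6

Cb2 Cbb2 C4 F##4 A#5 A5

Cb3 becomes Cb2
Cbb3 becomes Cbb2
C5 becomes C4
F##5 becomes F##4
A#6 becomes A#5
A6 becomes A5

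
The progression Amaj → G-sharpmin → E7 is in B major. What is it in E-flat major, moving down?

B major down to E-flat major is an augmented fifth; each chord root moves by that interval while the quality stays the same.
Amaj: root A down an augmented fifth → Db, giving Dbmaj.
G-sharpmin: root G-sharp down an augmented fifth → C, giving Cmin.
E7: root E down an augmented fifth → Ab, giving Ab7.

Dbmaj Cmin Ab7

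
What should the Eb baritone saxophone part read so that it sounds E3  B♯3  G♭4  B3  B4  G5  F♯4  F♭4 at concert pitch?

C#5 G##5 Eb6 G#5 G#6 E7 D#6 Db6

Written C4 sounds as Eb2 on the Eb baritone saxophone, so concert pitches are written a major thirteenth up.
E3 → C#5
B#3 → G##5
Gb4 → Eb6
B3 → G#5
B4 → G#6
G5 → E7
F#4 → D#6
Fb4 → Db6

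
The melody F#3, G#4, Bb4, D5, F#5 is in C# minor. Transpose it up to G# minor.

C# minor to G# minor up is a perfect fifth, so every note moves up by that interval.
F#3 → C#4
G#4 → D#5
Bb4 → F5
D5 → A5
F#5 → C#6

C#4 D#5 F5 A5 C#6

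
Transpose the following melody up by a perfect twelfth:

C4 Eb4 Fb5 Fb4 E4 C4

G5 Bb5 Cb7 Cb6 B5 G5

C4 up a perfect twelfth is G5.
Eb4: a twelfth up reaches B, and 19 semitones makes it Bb5.
Fb5: a twelfth up reaches C, and 19 semitones makes it Cb7.
A perfect twelfth up from Fb4 gives Cb6.
E4 up a perfect twelfth is B5.
C4 up a perfect twelfth is G5.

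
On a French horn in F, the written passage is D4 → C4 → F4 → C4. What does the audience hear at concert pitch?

G3 F3 Bb3 F3

The French horn in F sounds a perfect fifth below written, so transpose each written note down a perfect fifth.
D4 gives G3
C4 gives F3
F4 gives Bb3
C4 gives F3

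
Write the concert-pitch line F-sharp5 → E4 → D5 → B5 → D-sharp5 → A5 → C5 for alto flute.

B5 A4 G5 E6 G#5 D6 F5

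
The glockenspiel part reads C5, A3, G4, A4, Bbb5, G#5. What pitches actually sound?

The glockenspiel sounds a perfect fifteenth above written, so transpose each written note up a perfect fifteenth.
C5 to C7
A3 to A5
G4 to G6
A4 to A6
Bbb5 to Bbb7
G#5 to G#7

C7 A5 G6 A6 Bbb7 G#7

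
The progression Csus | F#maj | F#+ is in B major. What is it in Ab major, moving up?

Bbbsus Ebmaj Eb+

B major up to Ab major is a diminished seventh; each chord root moves by that interval while the quality stays the same.
Csus: root C up a diminished seventh → Bbb, giving Bbbsus.
F#maj: root F# up a diminished seventh → Eb, giving Ebmaj.
F#+: root F# up a diminished seventh → Eb, giving Eb+.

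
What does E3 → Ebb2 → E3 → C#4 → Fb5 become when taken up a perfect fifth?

E3 up a perfect fifth is B3.
Ebb2: a fifth up reaches B, and 7 semitones makes it Bbb2.
E3: a fifth up reaches B, and 7 semitones makes it B3.
A perfect fifth up from C#4 gives G#4.
Fb5: a fifth up reaches C, and 7 semitones makes it Cb6.

B3 Bbb2 B3 G#4 Cb6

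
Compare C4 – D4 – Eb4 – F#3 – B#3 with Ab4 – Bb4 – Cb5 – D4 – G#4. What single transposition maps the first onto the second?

Take the first pair: C4 → Ab4. C to A spans 6 letter names, so the interval is some kind of sixth.
C4 to Ab4 is 8 semitones, which makes it a minor sixth; the second version is higher, so the direction is up.
Checking another pair — B#3 → G#4 — gives the same interval.

up a minor sixth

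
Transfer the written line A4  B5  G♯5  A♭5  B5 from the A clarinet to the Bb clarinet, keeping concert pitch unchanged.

G#4 A#5 F##5 G5 A#5

First find concert pitch: the A clarinet sounds a minor third below written, so A4 B5 G♯5 A♭5 B5 sounds F#4 G#5 E#5 F5 G#5.
Then write for Bb clarinet: it sounds a major second below written, so the part must be a major second above concert.
F#4 → G#4
G#5 → A#5
E#5 → F##5
F5 → G5
G#5 → A#5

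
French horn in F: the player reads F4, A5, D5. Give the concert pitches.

Bb3 D5 G4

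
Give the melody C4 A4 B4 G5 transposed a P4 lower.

G3 E4 F#4 D5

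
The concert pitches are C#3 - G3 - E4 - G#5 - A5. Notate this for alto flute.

F#3 C4 A4 C#6 D6

The alto flute sounds a perfect fourth below written, so the written part must be a perfect fourth above concert — transpose each note up.
C#3 → F#3
G3 → C4
E4 → A4
G#5 → C#6
A5 → D6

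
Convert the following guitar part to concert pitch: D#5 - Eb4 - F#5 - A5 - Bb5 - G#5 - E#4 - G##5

D#4 Eb3 F#4 A4 Bb4 G#4 E#3 G##4

The guitar sounds a perfect octave below written, so transpose each written note down a perfect octave.
D#5 to D#4
Eb4 to Eb3
F#5 to F#4
A5 to A4
Bb5 to Bb4
G#5 to G#4
E#4 to E#3
G##5 to G##4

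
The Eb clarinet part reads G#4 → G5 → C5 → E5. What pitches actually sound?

The Eb clarinet sounds a minor third above written, so transpose each written note up a minor third.
G#4 becomes B4
G5 becomes Bb5
C5 becomes Eb5
E5 becomes G5

B4 Bb5 Eb5 G5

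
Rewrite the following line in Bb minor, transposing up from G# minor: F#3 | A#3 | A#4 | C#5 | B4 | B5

Ab3 C4 C5 Eb5 Db5 Db6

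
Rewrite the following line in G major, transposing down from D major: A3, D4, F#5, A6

From D down to G is a perfect fifth; apply that to each pitch.
A3 gives D3
D4 gives G3
F#5 gives B4
A6 gives D6

D3 G3 B4 D6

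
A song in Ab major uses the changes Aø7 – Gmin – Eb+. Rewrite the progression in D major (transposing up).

D#ø7 C#min A+

Ab major up to D major is an augmented fourth; each chord root moves by that interval while the quality stays the same.
Aø7: root A up an augmented fourth → D#, giving D#ø7.
Gmin: root G up an augmented fourth → C#, giving C#min.
Eb+: root Eb up an augmented fourth → A, giving A+.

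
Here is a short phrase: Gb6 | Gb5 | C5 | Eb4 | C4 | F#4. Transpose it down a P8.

Gb5 Gb4 C4 Eb3 C3 F#3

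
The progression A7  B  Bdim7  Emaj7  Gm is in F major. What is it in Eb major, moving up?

G7 A Adim7 Dmaj7 Fm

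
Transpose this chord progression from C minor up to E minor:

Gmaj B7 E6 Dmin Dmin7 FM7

C minor up to E minor is a major third; each chord root moves by that interval while the quality stays the same.
Gmaj: root G up a major third → B, giving Bmaj.
B7: root B up a major third → D#, giving D#7.
E6: root E up a major third → G#, giving G#6.
Dmin: root D up a major third → F#, giving F#min.
Dmin7: root D up a major third → F#, giving F#min7.
FM7: root F up a major third → A, giving AM7.

Bmaj D#7 G#6 F#min F#min7 AM7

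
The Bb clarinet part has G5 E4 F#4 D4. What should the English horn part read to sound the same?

C6 A4 B4 G4

First find concert pitch: the Bb clarinet sounds a major second below written, so G5 E4 F#4 D4 sounds F5 D4 E4 C4.
Then write for English horn: it sounds a perfect fifth below written, so the part must be a perfect fifth above concert.
F5 → C6
D4 → A4
E4 → B4
C4 → G4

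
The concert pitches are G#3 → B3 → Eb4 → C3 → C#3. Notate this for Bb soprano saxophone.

A#3 C#4 F4 D3 D#3

Written C4 sounds as Bb3 on the Bb soprano saxophone, so concert pitches are written a major second up.
G#3 gives A#3
B3 gives C#4
Eb4 gives F4
C3 gives D3
C#3 gives D#3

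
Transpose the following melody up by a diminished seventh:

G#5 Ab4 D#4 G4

G#5 up a diminished seventh is F6.
Ab4 up a diminished seventh is Gbb5.
D#4 up a diminished seventh is C5.
G4 up a diminished seventh is Fb5.

F6 Gbb5 C5 Fb5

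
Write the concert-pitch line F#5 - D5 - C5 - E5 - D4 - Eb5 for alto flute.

B5 G5 F5 A5 G4 Ab5

The alto flute sounds a perfect fourth below written, so the written part must be a perfect fourth above concert — transpose each note up.
F#5 to B5
D5 to G5
C5 to F5
E5 to A5
D4 to G4
Eb5 to Ab5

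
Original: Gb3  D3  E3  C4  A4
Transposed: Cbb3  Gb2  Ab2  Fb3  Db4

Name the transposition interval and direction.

down an augmented fifth

From Gb3 to Cbb3 is 5 letter names — a fifth of some quality.
Cbb3 to Gb3 is 8 semitones, which makes it an augmented fifth; the second version is lower, so the direction is down.
Checking another pair — A4 → Db4 — gives the same interval.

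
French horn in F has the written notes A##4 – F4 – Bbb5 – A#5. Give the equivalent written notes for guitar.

D##5 Bb4 Ebb6 D#6

First find concert pitch: the French horn in F sounds a perfect fifth below written, so A##4 F4 Bbb5 A#5 sounds D##4 Bb3 Ebb5 D#5.
Then write for guitar: it sounds a perfect octave below written, so the part must be a perfect octave above concert.
D##4 → D##5
Bb3 → Bb4
Ebb5 → Ebb6
D#5 → D#6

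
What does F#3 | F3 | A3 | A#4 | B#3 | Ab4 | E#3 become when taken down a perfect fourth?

C#3 C3 E3 E#4 F##3 Eb4 B#2

F#3 becomes C#3
F3 becomes C3
A3 becomes E3
A#4 becomes E#4
B#3 becomes F##3
Ab4 becomes Eb4
E#3 becomes B#2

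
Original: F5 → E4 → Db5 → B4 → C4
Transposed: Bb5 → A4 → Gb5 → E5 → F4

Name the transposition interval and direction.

Take the first pair: F5 → Bb5. F to B spans 4 letter names, so the interval is some kind of fourth.
F5 to Bb5 is 5 semitones, which makes it a perfect fourth; the second version is higher, so the direction is up.
Checking another pair — C4 → F4 — gives the same interval.

up a perfect fourth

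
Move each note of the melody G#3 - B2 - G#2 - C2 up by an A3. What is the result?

B##3 D##3 B##2 E#2

G#3 gives B##3
B2 gives D##3
G#2 gives B##2
C2 gives E#2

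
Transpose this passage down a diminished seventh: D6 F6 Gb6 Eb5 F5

A diminished seventh down from D6 gives E#5.
F6: a seventh down reaches G, and 9 semitones makes it G#5.
Gb6: a seventh down reaches A, and 9 semitones makes it A5.
Eb5: a seventh down reaches F, and 9 semitones makes it F#4.
F5: a seventh down reaches G, and 9 semitones makes it G#4.

E#5 G#5 A5 F#4 G#4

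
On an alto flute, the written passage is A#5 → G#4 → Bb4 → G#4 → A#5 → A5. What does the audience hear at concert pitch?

Written C4 on the alto flute sounds as G3, a perfect fourth lower; apply that shift to every note.
A#5 -> E#5
G#4 -> D#4
Bb4 -> F4
G#4 -> D#4
A#5 -> E#5
A5 -> E5

E#5 D#4 F4 D#4 E#5 E5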